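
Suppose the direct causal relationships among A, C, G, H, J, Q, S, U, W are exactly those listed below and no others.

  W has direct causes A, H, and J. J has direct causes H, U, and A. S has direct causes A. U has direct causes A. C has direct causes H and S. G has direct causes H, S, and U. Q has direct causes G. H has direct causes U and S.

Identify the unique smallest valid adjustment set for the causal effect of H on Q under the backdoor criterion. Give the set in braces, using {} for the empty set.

Variables eligible for adjustment (non-descendants of H, excluding H and Q): {A, S, U}.
Backdoor paths from H to Q:
  P1: H <- U <- A -> S -> G -> Q
  P2: H <- U -> G -> Q
  P3: H <- U -> J <- A -> S -> G -> Q
  P4: H <- U -> J -> W <- A -> S -> G -> Q
  P5: H <- S <- A -> U -> G -> Q
  P6: H <- S <- A -> J <- U -> G -> Q
  P7: H <- S <- A -> W <- J <- U -> G -> Q
  P8: H <- S -> G -> Q
The empty set is not sufficient: P1 (H <- U <- A -> S -> G -> Q) has no collider blocking it and no conditioned non-collider, so it is open.
Try {S, U}:
  P1: blocked at chain node U ∈ conditioning set.
  P2: blocked at fork node U ∈ conditioning set.
  P3: blocked at fork node U ∈ conditioning set.
  P4: blocked at fork node U ∈ conditioning set.
  P5: blocked at chain node S ∈ conditioning set.
  P6: blocked at chain node S ∈ conditioning set.
  P7: blocked at chain node S ∈ conditioning set.
  P8: blocked at fork node S ∈ conditioning set.
{S, U} contains no descendant of H and blocks every backdoor path.
Every element of {S, U} is needed (dropping S leaves P8 open; dropping U leaves P2 open), so no proper subset is valid.
Among all size-2 subsets of the eligible variables, only {S, U} blocks every backdoor path, so it is the unique smallest valid adjustment set.

{S, U}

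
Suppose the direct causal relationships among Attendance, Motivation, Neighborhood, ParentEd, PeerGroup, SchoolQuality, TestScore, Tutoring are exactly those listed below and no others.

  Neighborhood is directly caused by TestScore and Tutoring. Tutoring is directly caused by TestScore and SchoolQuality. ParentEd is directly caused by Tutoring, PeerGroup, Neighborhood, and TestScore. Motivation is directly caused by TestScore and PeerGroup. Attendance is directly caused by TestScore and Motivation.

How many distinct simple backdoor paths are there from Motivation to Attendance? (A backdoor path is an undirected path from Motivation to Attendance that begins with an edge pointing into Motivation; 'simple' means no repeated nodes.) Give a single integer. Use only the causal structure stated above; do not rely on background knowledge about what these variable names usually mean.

6

A backdoor path from Motivation to Attendance is any simple undirected path whose first edge points into Motivation (i.e. leaves Motivation via a parent).
Parents of Motivation: {PeerGroup, TestScore}.
Enumerating:
  P1: Motivation <- PeerGroup -> ParentEd <- TestScore -> Attendance
  P2: Motivation <- PeerGroup -> ParentEd <- Tutoring <- TestScore -> Attendance
  P3: Motivation <- PeerGroup -> ParentEd <- Tutoring -> Neighborhood <- TestScore -> Attendance
  P4: Motivation <- PeerGroup -> ParentEd <- Neighborhood <- TestScore -> Attendance
  P5: Motivation <- PeerGroup -> ParentEd <- Neighborhood <- Tutoring <- TestScore -> Attendance
  P6: Motivation <- TestScore -> Attendance
That exhausts the simple backdoor paths. Count: 6.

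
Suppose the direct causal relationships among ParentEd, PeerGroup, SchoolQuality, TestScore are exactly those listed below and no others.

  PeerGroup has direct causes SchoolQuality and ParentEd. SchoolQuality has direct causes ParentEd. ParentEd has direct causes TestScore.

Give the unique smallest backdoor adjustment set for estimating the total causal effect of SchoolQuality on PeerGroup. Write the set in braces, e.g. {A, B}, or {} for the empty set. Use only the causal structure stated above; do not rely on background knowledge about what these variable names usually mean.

{ParentEd}

Variables eligible for adjustment (non-descendants of SchoolQuality, excluding SchoolQuality and PeerGroup): {ParentEd, TestScore}.
Backdoor paths from SchoolQuality to PeerGroup:
  P1: SchoolQuality <- ParentEd -> PeerGroup
The empty set is not sufficient: P1 (SchoolQuality <- ParentEd -> PeerGroup) has no collider blocking it and no conditioned non-collider, so it is open.
Try {ParentEd}:
  P1: blocked at fork node ParentEd ∈ conditioning set.
{ParentEd} contains no descendant of SchoolQuality and blocks every backdoor path.
No other singleton works — e.g. {TestScore} leaves P1 open — so {ParentEd} is the unique smallest valid adjustment set.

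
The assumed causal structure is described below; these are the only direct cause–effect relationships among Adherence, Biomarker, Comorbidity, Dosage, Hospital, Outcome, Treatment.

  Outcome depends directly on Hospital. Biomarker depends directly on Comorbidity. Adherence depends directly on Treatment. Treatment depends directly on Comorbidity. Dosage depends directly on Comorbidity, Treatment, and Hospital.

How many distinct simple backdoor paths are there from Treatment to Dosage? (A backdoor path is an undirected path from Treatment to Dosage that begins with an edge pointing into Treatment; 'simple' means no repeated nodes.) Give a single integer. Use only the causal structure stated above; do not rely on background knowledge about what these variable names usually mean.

A backdoor path from Treatment to Dosage is any simple undirected path whose first edge points into Treatment (i.e. leaves Treatment via a parent).
Parents of Treatment: {Comorbidity}.
Enumerating:
  P1: Treatment <- Comorbidity -> Dosage
That exhausts the simple backdoor paths. Count: 1.

1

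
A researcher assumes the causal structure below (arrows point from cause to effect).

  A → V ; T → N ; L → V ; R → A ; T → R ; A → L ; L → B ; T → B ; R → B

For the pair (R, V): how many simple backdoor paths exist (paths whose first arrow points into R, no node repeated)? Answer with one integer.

2

A backdoor path from R to V is any simple undirected path whose first edge points into R (i.e. leaves R via a parent).
Parents of R: {T}.
Enumerating:
  P1: R <- T -> B <- L <- A -> V
  P2: R <- T -> B <- L -> V
That exhausts the simple backdoor paths. Count: 2.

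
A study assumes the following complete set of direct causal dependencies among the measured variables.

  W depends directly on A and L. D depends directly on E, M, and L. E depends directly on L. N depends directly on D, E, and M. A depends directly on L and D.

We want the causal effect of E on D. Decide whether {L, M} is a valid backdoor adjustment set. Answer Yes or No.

Yes

Backdoor paths from E to D (paths whose first edge points into E):
  P1: E <- L -> D
  P2: E <- L -> A <- D
  P3: E <- L -> W <- A <- D
Condition 1 (no descendant of E in the set): holds — descendants of E are {A, D, N, W}; none are in {L, M}.
Condition 2 (every backdoor path blocked by {L, M}):
  P1: blocked at fork node L ∈ conditioning set.
  P2: blocked at fork node L ∈ conditioning set.
  P3: blocked at fork node L ∈ conditioning set.
{L, M} satisfies the backdoor criterion.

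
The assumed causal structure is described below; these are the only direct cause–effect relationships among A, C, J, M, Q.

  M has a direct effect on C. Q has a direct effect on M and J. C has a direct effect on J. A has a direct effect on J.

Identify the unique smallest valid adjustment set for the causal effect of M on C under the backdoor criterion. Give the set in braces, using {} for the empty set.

Variables eligible for adjustment (non-descendants of M, excluding M and C): {A, Q}.
Backdoor paths from M to C:
  P1: M <- Q -> J <- C
Each backdoor path contains an unconditioned collider, so every path is already blocked with the empty conditioning set:
  P1: blocked at collider J (neither it nor any descendant is in the conditioning set).
The empty set is therefore the unique smallest valid set.

{}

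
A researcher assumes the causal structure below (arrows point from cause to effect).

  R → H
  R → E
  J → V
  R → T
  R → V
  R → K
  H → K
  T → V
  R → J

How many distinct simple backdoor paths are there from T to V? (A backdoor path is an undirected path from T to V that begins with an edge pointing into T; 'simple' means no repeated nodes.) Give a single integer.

2

A backdoor path from T to V is any simple undirected path whose first edge points into T (i.e. leaves T via a parent).
Parents of T: {R}.
Enumerating:
  P1: T <- R -> J -> V
  P2: T <- R -> V
That exhausts the simple backdoor paths. Count: 2.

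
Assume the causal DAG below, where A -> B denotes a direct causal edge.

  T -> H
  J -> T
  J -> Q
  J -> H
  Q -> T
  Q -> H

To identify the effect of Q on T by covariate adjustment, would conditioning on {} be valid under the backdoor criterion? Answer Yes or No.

Backdoor paths from Q to T (paths whose first edge points into Q):
  P1: Q <- J -> T
  P2: Q <- J -> H <- T
Condition 1 (no descendant of Q in the set): holds — descendants of Q are {H, T}; none are in {}.
Condition 2 (every backdoor path blocked by {}):
  P1: open — no interior node is in the conditioning set.
  P2: blocked at collider H (neither it nor any descendant is in the conditioning set).
{} does not satisfy the backdoor criterion.

No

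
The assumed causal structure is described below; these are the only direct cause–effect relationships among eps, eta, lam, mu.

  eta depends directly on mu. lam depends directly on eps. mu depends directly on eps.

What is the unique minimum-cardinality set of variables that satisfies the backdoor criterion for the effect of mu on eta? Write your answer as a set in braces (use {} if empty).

Variables eligible for adjustment (non-descendants of mu, excluding mu and eta): {eps, lam}.
Backdoor paths from mu to eta:
  (none)
With no backdoor paths the empty set already satisfies the criterion, and it is trivially minimal.

{}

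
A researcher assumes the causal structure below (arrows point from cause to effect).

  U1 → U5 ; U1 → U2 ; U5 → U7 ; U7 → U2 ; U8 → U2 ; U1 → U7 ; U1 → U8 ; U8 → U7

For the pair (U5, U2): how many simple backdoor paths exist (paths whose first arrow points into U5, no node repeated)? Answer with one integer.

5

A backdoor path from U5 to U2 is any simple undirected path whose first edge points into U5 (i.e. leaves U5 via a parent).
Parents of U5: {U1}.
Enumerating:
  P1: U5 <- U1 -> U8 -> U7 -> U2
  P2: U5 <- U1 -> U8 -> U2
  P3: U5 <- U1 -> U7 <- U8 -> U2
  P4: U5 <- U1 -> U7 -> U2
  P5: U5 <- U1 -> U2
That exhausts the simple backdoor paths. Count: 5.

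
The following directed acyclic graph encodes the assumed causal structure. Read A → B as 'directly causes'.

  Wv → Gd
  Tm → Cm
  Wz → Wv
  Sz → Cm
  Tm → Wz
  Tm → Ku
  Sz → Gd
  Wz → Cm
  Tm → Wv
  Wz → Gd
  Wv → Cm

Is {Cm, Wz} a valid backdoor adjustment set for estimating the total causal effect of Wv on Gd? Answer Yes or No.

No

Backdoor paths from Wv to Gd (paths whose first edge points into Wv):
  P1: Wv <- Tm -> Wz -> Gd
  P2: Wv <- Tm -> Wz -> Cm <- Sz -> Gd
  P3: Wv <- Tm -> Cm <- Wz -> Gd
  P4: Wv <- Tm -> Cm <- Sz -> Gd
  P5: Wv <- Wz <- Tm -> Cm <- Sz -> Gd
  P6: Wv <- Wz -> Gd
  P7: Wv <- Wz -> Cm <- Sz -> Gd
Condition 1 (no descendant of Wv in the set): FAILS — Cm is a descendant of Wv.
Condition 2 (every backdoor path blocked by {Cm, Wz}):
  P1: blocked at chain node Wz ∈ conditioning set.
  P2: blocked at chain node Wz ∈ conditioning set.
  P3: blocked at fork node Wz ∈ conditioning set.
  P4: open — collider(s) Cm are conditioned on (or have a conditioned descendant) and no non-collider on the path is in the set.
  P5: blocked at chain node Wz ∈ conditioning set.
  P6: blocked at fork node Wz ∈ conditioning set.
  P7: blocked at fork node Wz ∈ conditioning set.
{Cm, Wz} does not satisfy the backdoor criterion.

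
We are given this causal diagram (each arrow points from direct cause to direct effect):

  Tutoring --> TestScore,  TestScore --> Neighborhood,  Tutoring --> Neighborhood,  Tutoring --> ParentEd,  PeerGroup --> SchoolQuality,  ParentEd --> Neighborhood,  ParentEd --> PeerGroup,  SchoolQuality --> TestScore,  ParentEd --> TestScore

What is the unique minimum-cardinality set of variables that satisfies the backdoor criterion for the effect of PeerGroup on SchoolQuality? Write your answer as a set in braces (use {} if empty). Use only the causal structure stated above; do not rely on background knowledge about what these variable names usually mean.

{}

Variables eligible for adjustment (non-descendants of PeerGroup, excluding PeerGroup and SchoolQuality): {ParentEd, Tutoring}.
Backdoor paths from PeerGroup to SchoolQuality:
  P1: PeerGroup <- ParentEd <- Tutoring -> TestScore <- SchoolQuality
  P2: PeerGroup <- ParentEd <- Tutoring -> Neighborhood <- TestScore <- SchoolQuality
  P3: PeerGroup <- ParentEd -> TestScore <- SchoolQuality
  P4: PeerGroup <- ParentEd -> Neighborhood <- Tutoring -> TestScore <- SchoolQuality
  P5: PeerGroup <- ParentEd -> Neighborhood <- TestScore <- SchoolQuality
Each backdoor path contains an unconditioned collider, so every path is already blocked with the empty conditioning set:
  P1: blocked at collider TestScore (neither it nor any descendant is in the conditioning set).
  P2: blocked at collider Neighborhood (neither it nor any descendant is in the conditioning set).
  P3: blocked at collider TestScore (neither it nor any descendant is in the conditioning set).
  P4: blocked at collider Neighborhood (neither it nor any descendant is in the conditioning set).
  P5: blocked at collider Neighborhood (neither it nor any descendant is in the conditioning set).
The empty set is therefore the unique smallest valid set.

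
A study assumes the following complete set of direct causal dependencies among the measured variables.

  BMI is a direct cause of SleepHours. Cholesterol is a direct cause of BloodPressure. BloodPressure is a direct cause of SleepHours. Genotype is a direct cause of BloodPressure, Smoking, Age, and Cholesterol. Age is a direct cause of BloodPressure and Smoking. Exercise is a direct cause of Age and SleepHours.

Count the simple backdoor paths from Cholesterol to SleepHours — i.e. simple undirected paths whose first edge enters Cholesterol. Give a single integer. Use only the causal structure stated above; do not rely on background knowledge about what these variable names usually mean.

A backdoor path from Cholesterol to SleepHours is any simple undirected path whose first edge points into Cholesterol (i.e. leaves Cholesterol via a parent).
Parents of Cholesterol: {Genotype}.
Enumerating:
  P1: Cholesterol <- Genotype -> Age <- Exercise -> SleepHours
  P2: Cholesterol <- Genotype -> Age -> BloodPressure -> SleepHours
  P3: Cholesterol <- Genotype -> BloodPressure <- Age <- Exercise -> SleepHours
  P4: Cholesterol <- Genotype -> BloodPressure -> SleepHours
  P5: Cholesterol <- Genotype -> Smoking <- Age <- Exercise -> SleepHours
  P6: Cholesterol <- Genotype -> Smoking <- Age -> BloodPressure -> SleepHours
That exhausts the simple backdoor paths. Count: 6.

6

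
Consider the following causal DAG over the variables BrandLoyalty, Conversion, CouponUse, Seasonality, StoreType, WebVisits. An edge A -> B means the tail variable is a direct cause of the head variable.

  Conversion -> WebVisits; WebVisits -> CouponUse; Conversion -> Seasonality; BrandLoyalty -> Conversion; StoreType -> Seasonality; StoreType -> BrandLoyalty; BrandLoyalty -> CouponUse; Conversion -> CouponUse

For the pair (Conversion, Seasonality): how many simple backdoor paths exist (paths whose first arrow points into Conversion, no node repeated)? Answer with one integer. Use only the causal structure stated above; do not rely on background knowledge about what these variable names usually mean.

A backdoor path from Conversion to Seasonality is any simple undirected path whose first edge points into Conversion (i.e. leaves Conversion via a parent).
Parents of Conversion: {BrandLoyalty}.
Enumerating:
  P1: Conversion <- BrandLoyalty <- StoreType -> Seasonality
That exhausts the simple backdoor paths. Count: 1.

1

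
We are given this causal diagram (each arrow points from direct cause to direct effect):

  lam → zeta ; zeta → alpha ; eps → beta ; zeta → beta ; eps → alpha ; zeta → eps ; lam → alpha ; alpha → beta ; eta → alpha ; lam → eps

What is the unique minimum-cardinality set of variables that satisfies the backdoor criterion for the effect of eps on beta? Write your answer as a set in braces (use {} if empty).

Variables eligible for adjustment (non-descendants of eps, excluding eps and beta): {eta, lam, zeta}.
Backdoor paths from eps to beta:
  P1: eps <- lam -> zeta -> alpha -> beta
  P2: eps <- lam -> zeta -> beta
  P3: eps <- lam -> alpha <- zeta -> beta
  P4: eps <- lam -> alpha -> beta
  P5: eps <- zeta <- lam -> alpha -> beta
  P6: eps <- zeta -> alpha -> beta
  P7: eps <- zeta -> beta
The empty set is not sufficient: P1 (eps <- lam -> zeta -> alpha -> beta) has no collider blocking it and no conditioned non-collider, so it is open.
Try {lam, zeta}:
  P1: blocked at fork node lam ∈ conditioning set.
  P2: blocked at fork node lam ∈ conditioning set.
  P3: blocked at fork node lam ∈ conditioning set.
  P4: blocked at fork node lam ∈ conditioning set.
  P5: blocked at chain node zeta ∈ conditioning set.
  P6: blocked at fork node zeta ∈ conditioning set.
  P7: blocked at fork node zeta ∈ conditioning set.
{lam, zeta} contains no descendant of eps and blocks every backdoor path.
Every element of {lam, zeta} is needed (dropping lam leaves P4 open; dropping zeta leaves P6 open), so no proper subset is valid.
Among all size-2 subsets of the eligible variables, only {lam, zeta} blocks every backdoor path, so it is the unique smallest valid adjustment set.

{lam, zeta}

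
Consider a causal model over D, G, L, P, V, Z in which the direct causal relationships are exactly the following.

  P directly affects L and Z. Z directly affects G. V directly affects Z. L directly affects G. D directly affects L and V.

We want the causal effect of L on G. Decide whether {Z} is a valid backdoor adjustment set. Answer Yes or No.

Backdoor paths from L to G (paths whose first edge points into L):
  P1: L <- P -> Z -> G
  P2: L <- D -> V -> Z -> G
Condition 1 (no descendant of L in the set): holds — descendants of L are {G}; none are in {Z}.
Condition 2 (every backdoor path blocked by {Z}):
  P1: blocked at chain node Z ∈ conditioning set.
  P2: blocked at chain node Z ∈ conditioning set.
{Z} satisfies the backdoor criterion.

Yes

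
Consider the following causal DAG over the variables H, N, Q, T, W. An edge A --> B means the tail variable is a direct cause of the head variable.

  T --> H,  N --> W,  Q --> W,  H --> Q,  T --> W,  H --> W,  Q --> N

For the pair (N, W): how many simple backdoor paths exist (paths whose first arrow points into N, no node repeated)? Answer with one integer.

A backdoor path from N to W is any simple undirected path whose first edge points into N (i.e. leaves N via a parent).
Parents of N: {Q}.
Enumerating:
  P1: N <- Q <- H <- T -> W
  P2: N <- Q <- H -> W
  P3: N <- Q -> W
That exhausts the simple backdoor paths. Count: 3.

3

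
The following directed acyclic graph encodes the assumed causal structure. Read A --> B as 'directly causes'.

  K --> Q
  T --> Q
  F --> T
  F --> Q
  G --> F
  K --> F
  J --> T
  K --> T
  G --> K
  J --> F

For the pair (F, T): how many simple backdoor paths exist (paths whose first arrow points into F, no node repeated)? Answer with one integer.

5

A backdoor path from F to T is any simple undirected path whose first edge points into F (i.e. leaves F via a parent).
Parents of F: {G, J, K}.
Enumerating:
  P1: F <- G -> K -> T
  P2: F <- G -> K -> Q <- T
  P3: F <- K -> T
  P4: F <- K -> Q <- T
  P5: F <- J -> T
That exhausts the simple backdoor paths. Count: 5.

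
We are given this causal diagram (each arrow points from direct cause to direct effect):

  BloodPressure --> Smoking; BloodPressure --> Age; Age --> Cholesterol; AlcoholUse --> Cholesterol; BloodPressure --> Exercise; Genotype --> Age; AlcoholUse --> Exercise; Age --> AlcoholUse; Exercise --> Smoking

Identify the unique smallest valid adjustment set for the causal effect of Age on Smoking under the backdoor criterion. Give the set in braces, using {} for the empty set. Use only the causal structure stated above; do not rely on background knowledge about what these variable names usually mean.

{BloodPressure}

Variables eligible for adjustment (non-descendants of Age, excluding Age and Smoking): {BloodPressure, Genotype}.
Backdoor paths from Age to Smoking:
  P1: Age <- BloodPressure -> Exercise -> Smoking
  P2: Age <- BloodPressure -> Smoking
The empty set is not sufficient: P1 (Age <- BloodPressure -> Exercise -> Smoking) has no collider blocking it and no conditioned non-collider, so it is open.
Try {BloodPressure}:
  P1: blocked at fork node BloodPressure ∈ conditioning set.
  P2: blocked at fork node BloodPressure ∈ conditioning set.
{BloodPressure} contains no descendant of Age and blocks every backdoor path.
No other singleton works — e.g. {Genotype} leaves P1 open — so {BloodPressure} is the unique smallest valid adjustment set.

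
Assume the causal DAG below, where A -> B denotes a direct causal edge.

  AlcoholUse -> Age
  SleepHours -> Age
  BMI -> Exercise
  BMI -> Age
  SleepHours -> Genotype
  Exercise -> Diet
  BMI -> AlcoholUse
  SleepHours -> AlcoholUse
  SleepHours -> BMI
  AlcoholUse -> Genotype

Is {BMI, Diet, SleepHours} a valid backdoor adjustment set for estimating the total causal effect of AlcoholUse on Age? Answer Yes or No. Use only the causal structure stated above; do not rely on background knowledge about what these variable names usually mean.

Yes

Backdoor paths from AlcoholUse to Age (paths whose first edge points into AlcoholUse):
  P1: AlcoholUse <- SleepHours -> BMI -> Age
  P2: AlcoholUse <- SleepHours -> Age
  P3: AlcoholUse <- BMI <- SleepHours -> Age
  P4: AlcoholUse <- BMI -> Age
Condition 1 (no descendant of AlcoholUse in the set): holds — descendants of AlcoholUse are {Age, Genotype}; none are in {BMI, Diet, SleepHours}.
Condition 2 (every backdoor path blocked by {BMI, Diet, SleepHours}):
  P1: blocked at fork node SleepHours ∈ conditioning set.
  P2: blocked at fork node SleepHours ∈ conditioning set.
  P3: blocked at chain node BMI ∈ conditioning set.
  P4: blocked at fork node BMI ∈ conditioning set.
{BMI, Diet, SleepHours} satisfies the backdoor criterion.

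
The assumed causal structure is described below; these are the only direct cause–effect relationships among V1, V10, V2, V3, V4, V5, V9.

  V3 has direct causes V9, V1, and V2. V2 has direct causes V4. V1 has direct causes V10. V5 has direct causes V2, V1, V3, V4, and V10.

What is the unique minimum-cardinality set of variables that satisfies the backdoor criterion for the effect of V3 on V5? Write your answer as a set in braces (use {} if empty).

Variables eligible for adjustment (non-descendants of V3, excluding V3 and V5): {V1, V10, V2, V4, V9}.
Backdoor paths from V3 to V5:
  P1: V3 <- V2 <- V4 -> V5
  P2: V3 <- V2 -> V5
  P3: V3 <- V1 <- V10 -> V5
  P4: V3 <- V1 -> V5
The empty set is not sufficient: P1 (V3 <- V2 <- V4 -> V5) has no collider blocking it and no conditioned non-collider, so it is open.
Try {V1, V2}:
  P1: blocked at chain node V2 ∈ conditioning set.
  P2: blocked at fork node V2 ∈ conditioning set.
  P3: blocked at chain node V1 ∈ conditioning set.
  P4: blocked at fork node V1 ∈ conditioning set.
{V1, V2} contains no descendant of V3 and blocks every backdoor path.
Every element of {V1, V2} is needed (dropping V1 leaves P3 open; dropping V2 leaves P1 open), so no proper subset is valid.
Among all size-2 subsets of the eligible variables, only {V1, V2} blocks every backdoor path, so it is the unique smallest valid adjustment set.

{V1, V2}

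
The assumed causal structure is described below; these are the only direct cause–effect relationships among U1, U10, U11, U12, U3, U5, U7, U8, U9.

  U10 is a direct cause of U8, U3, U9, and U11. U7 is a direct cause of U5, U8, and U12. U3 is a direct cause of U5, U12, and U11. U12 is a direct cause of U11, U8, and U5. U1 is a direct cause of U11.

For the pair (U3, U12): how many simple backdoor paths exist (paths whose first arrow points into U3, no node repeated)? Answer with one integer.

A backdoor path from U3 to U12 is any simple undirected path whose first edge points into U3 (i.e. leaves U3 via a parent).
Parents of U3: {U10}.
Enumerating:
  P1: U3 <- U10 -> U8 <- U7 -> U12
  P2: U3 <- U10 -> U8 <- U7 -> U5 <- U12
  P3: U3 <- U10 -> U8 <- U12
  P4: U3 <- U10 -> U11 <- U12
That exhausts the simple backdoor paths. Count: 4.

4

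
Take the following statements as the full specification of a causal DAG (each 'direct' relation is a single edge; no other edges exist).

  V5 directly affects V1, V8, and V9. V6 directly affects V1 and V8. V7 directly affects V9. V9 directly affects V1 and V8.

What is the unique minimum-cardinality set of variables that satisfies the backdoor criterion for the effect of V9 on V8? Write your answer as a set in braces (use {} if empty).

Variables eligible for adjustment (non-descendants of V9, excluding V9 and V8): {V5, V6, V7}.
Backdoor paths from V9 to V8:
  P1: V9 <- V5 -> V8
  P2: V9 <- V5 -> V1 <- V6 -> V8
The empty set is not sufficient: P1 (V9 <- V5 -> V8) has no collider blocking it and no conditioned non-collider, so it is open.
Try {V5}:
  P1: blocked at fork node V5 ∈ conditioning set.
  P2: blocked at fork node V5 ∈ conditioning set.
{V5} contains no descendant of V9 and blocks every backdoor path.
No other singleton works — e.g. {V6} leaves P1 open — so {V5} is the unique smallest valid adjustment set.

{V5}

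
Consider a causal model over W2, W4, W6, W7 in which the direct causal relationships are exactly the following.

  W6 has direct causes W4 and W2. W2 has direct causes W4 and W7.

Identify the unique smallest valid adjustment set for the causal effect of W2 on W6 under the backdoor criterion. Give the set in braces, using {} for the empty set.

Variables eligible for adjustment (non-descendants of W2, excluding W2 and W6): {W4, W7}.
Backdoor paths from W2 to W6:
  P1: W2 <- W4 -> W6
The empty set is not sufficient: P1 (W2 <- W4 -> W6) has no collider blocking it and no conditioned non-collider, so it is open.
Try {W4}:
  P1: blocked at fork node W4 ∈ conditioning set.
{W4} contains no descendant of W2 and blocks every backdoor path.
No other singleton works — e.g. {W7} leaves P1 open — so {W4} is the unique smallest valid adjustment set.

{W4}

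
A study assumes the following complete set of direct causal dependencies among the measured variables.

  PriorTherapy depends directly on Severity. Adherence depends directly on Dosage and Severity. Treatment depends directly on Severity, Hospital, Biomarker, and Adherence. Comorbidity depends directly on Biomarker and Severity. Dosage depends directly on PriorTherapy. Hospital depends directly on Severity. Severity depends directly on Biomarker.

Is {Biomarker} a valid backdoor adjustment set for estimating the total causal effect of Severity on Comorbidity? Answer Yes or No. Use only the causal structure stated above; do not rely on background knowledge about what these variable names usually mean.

Backdoor paths from Severity to Comorbidity (paths whose first edge points into Severity):
  P1: Severity <- Biomarker -> Comorbidity
Condition 1 (no descendant of Severity in the set): holds — descendants of Severity are {Adherence, Comorbidity, Dosage, Hospital, PriorTherapy, Treatment}; none are in {Biomarker}.
Condition 2 (every backdoor path blocked by {Biomarker}):
  P1: blocked at fork node Biomarker ∈ conditioning set.
{Biomarker} satisfies the backdoor criterion.

Yes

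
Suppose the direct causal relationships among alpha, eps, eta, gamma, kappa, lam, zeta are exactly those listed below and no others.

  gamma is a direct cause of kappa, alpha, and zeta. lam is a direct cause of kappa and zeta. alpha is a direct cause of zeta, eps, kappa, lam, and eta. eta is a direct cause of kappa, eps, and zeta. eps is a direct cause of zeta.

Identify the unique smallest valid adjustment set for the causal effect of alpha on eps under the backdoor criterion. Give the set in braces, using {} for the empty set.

Variables eligible for adjustment (non-descendants of alpha, excluding alpha and eps): {gamma}.
Backdoor paths from alpha to eps:
  P1: alpha <- gamma -> zeta <- eta -> eps
  P2: alpha <- gamma -> zeta <- eps
  P3: alpha <- gamma -> zeta <- lam -> kappa <- eta -> eps
  P4: alpha <- gamma -> kappa <- eta -> eps
  P5: alpha <- gamma -> kappa <- eta -> zeta <- eps
  P6: alpha <- gamma -> kappa <- lam -> zeta <- eta -> eps
  P7: alpha <- gamma -> kappa <- lam -> zeta <- eps
Each backdoor path contains an unconditioned collider, so every path is already blocked with the empty conditioning set:
  P1: blocked at collider zeta (neither it nor any descendant is in the conditioning set).
  P2: blocked at collider zeta (neither it nor any descendant is in the conditioning set).
  P3: blocked at collider zeta (neither it nor any descendant is in the conditioning set).
  P4: blocked at collider kappa (neither it nor any descendant is in the conditioning set).
  P5: blocked at collider kappa (neither it nor any descendant is in the conditioning set).
  P6: blocked at collider kappa (neither it nor any descendant is in the conditioning set).
  P7: blocked at collider kappa (neither it nor any descendant is in the conditioning set).
The empty set is therefore the unique smallest valid set.

{}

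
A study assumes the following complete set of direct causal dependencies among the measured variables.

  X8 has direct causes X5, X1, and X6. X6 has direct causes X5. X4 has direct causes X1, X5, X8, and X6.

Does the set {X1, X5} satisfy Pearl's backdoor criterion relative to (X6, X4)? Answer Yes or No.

Yes

Backdoor paths from X6 to X4 (paths whose first edge points into X6):
  P1: X6 <- X5 -> X8 <- X1 -> X4
  P2: X6 <- X5 -> X8 -> X4
  P3: X6 <- X5 -> X4
Condition 1 (no descendant of X6 in the set): holds — descendants of X6 are {X4, X8}; none are in {X1, X5}.
Condition 2 (every backdoor path blocked by {X1, X5}):
  P1: blocked at fork node X5 ∈ conditioning set.
  P2: blocked at fork node X5 ∈ conditioning set.
  P3: blocked at fork node X5 ∈ conditioning set.
{X1, X5} satisfies the backdoor criterion.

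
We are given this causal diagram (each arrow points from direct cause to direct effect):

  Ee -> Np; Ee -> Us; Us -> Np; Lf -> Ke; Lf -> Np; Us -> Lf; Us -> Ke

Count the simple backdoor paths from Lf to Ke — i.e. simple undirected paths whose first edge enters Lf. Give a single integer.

A backdoor path from Lf to Ke is any simple undirected path whose first edge points into Lf (i.e. leaves Lf via a parent).
Parents of Lf: {Us}.
Enumerating:
  P1: Lf <- Us -> Ke
That exhausts the simple backdoor paths. Count: 1.

1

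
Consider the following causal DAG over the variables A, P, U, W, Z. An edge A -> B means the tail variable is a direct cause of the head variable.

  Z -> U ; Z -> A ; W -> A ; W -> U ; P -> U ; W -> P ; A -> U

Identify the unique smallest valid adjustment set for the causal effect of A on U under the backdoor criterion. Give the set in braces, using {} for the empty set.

Variables eligible for adjustment (non-descendants of A, excluding A and U): {P, W, Z}.
Backdoor paths from A to U:
  P1: A <- W -> P -> U
  P2: A <- W -> U
  P3: A <- Z -> U
The empty set is not sufficient: P1 (A <- W -> P -> U) has no collider blocking it and no conditioned non-collider, so it is open.
Try {W, Z}:
  P1: blocked at fork node W ∈ conditioning set.
  P2: blocked at fork node W ∈ conditioning set.
  P3: blocked at fork node Z ∈ conditioning set.
{W, Z} contains no descendant of A and blocks every backdoor path.
Every element of {W, Z} is needed (dropping W leaves P1 open; dropping Z leaves P3 open), so no proper subset is valid.
Among all size-2 subsets of the eligible variables, only {W, Z} blocks every backdoor path, so it is the unique smallest valid adjustment set.

{W, Z}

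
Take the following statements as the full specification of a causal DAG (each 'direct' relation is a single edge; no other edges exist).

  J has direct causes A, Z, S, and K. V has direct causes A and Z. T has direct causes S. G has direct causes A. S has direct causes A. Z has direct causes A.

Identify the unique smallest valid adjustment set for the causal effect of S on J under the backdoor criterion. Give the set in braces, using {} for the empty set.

Variables eligible for adjustment (non-descendants of S, excluding S and J): {A, G, K, V, Z}.
Backdoor paths from S to J:
  P1: S <- A -> Z -> J
  P2: S <- A -> J
  P3: S <- A -> V <- Z -> J
The empty set is not sufficient: P1 (S <- A -> Z -> J) has no collider blocking it and no conditioned non-collider, so it is open.
Try {A}:
  P1: blocked at fork node A ∈ conditioning set.
  P2: blocked at fork node A ∈ conditioning set.
  P3: blocked at fork node A ∈ conditioning set.
{A} contains no descendant of S and blocks every backdoor path.
No other singleton works — e.g. {K} leaves P1 open — so {A} is the unique smallest valid adjustment set.

{A}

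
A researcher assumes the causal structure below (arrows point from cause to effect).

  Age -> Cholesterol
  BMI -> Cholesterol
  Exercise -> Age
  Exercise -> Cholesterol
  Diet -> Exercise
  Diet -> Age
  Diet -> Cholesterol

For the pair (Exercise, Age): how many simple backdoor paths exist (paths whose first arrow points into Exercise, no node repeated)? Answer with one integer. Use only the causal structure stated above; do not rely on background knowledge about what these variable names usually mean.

A backdoor path from Exercise to Age is any simple undirected path whose first edge points into Exercise (i.e. leaves Exercise via a parent).
Parents of Exercise: {Diet}.
Enumerating:
  P1: Exercise <- Diet -> Age
  P2: Exercise <- Diet -> Cholesterol <- Age
That exhausts the simple backdoor paths. Count: 2.

2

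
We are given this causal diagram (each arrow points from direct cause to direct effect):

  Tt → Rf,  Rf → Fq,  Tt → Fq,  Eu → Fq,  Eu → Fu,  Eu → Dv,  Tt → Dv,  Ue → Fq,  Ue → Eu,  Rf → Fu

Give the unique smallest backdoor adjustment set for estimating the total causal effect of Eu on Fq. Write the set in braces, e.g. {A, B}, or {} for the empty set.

{Ue}

Variables eligible for adjustment (non-descendants of Eu, excluding Eu and Fq): {Rf, Tt, Ue}.
Backdoor paths from Eu to Fq:
  P1: Eu <- Ue -> Fq
The empty set is not sufficient: P1 (Eu <- Ue -> Fq) has no collider blocking it and no conditioned non-collider, so it is open.
Try {Ue}:
  P1: blocked at fork node Ue ∈ conditioning set.
{Ue} contains no descendant of Eu and blocks every backdoor path.
No other singleton works — e.g. {Tt} leaves P1 open — so {Ue} is the unique smallest valid adjustment set.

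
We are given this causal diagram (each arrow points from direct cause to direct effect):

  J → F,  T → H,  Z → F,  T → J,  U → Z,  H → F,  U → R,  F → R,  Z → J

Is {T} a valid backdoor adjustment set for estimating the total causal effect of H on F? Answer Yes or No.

Yes

Backdoor paths from H to F (paths whose first edge points into H):
  P1: H <- T -> J <- Z <- U -> R <- F
  P2: H <- T -> J <- Z -> F
  P3: H <- T -> J -> F
Condition 1 (no descendant of H in the set): holds — descendants of H are {F, R}; none are in {T}.
Condition 2 (every backdoor path blocked by {T}):
  P1: blocked at fork node T ∈ conditioning set.
  P2: blocked at fork node T ∈ conditioning set.
  P3: blocked at fork node T ∈ conditioning set.
{T} satisfies the backdoor criterion.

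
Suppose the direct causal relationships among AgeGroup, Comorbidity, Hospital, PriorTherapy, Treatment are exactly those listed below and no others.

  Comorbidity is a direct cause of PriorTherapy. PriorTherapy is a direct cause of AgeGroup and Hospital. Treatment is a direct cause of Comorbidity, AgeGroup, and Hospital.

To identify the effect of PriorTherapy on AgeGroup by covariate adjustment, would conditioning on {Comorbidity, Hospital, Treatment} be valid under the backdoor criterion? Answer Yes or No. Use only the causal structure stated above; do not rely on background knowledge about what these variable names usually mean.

Backdoor paths from PriorTherapy to AgeGroup (paths whose first edge points into PriorTherapy):
  P1: PriorTherapy <- Comorbidity <- Treatment -> AgeGroup
Condition 1 (no descendant of PriorTherapy in the set): FAILS — Hospital is a descendant of PriorTherapy.
Condition 2 (every backdoor path blocked by {Comorbidity, Hospital, Treatment}):
  P1: blocked at chain node Comorbidity ∈ conditioning set.
{Comorbidity, Hospital, Treatment} does not satisfy the backdoor criterion.

No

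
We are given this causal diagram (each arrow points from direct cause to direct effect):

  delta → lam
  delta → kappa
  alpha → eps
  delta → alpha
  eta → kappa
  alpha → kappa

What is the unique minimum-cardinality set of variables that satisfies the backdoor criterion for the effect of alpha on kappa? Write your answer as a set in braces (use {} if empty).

{delta}

Variables eligible for adjustment (non-descendants of alpha, excluding alpha and kappa): {delta, eta, lam}.
Backdoor paths from alpha to kappa:
  P1: alpha <- delta -> kappa
The empty set is not sufficient: P1 (alpha <- delta -> kappa) has no collider blocking it and no conditioned non-collider, so it is open.
Try {delta}:
  P1: blocked at fork node delta ∈ conditioning set.
{delta} contains no descendant of alpha and blocks every backdoor path.
No other singleton works — e.g. {lam} leaves P1 open — so {delta} is the unique smallest valid adjustment set.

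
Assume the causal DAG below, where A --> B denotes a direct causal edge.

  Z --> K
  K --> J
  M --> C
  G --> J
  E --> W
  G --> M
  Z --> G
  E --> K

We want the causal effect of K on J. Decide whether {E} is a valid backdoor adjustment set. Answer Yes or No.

No

Backdoor paths from K to J (paths whose first edge points into K):
  P1: K <- Z -> G -> J
Condition 1 (no descendant of K in the set): holds — descendants of K are {J}; none are in {E}.
Condition 2 (every backdoor path blocked by {E}):
  P1: open — no interior node is in the conditioning set.
{E} does not satisfy the backdoor criterion.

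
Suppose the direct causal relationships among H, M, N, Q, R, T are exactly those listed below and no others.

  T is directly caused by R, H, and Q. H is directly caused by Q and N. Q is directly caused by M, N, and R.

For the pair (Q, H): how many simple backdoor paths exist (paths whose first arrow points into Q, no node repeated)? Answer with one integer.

A backdoor path from Q to H is any simple undirected path whose first edge points into Q (i.e. leaves Q via a parent).
Parents of Q: {M, N, R}.
Enumerating:
  P1: Q <- N -> H
  P2: Q <- R -> T <- H
That exhausts the simple backdoor paths. Count: 2.

2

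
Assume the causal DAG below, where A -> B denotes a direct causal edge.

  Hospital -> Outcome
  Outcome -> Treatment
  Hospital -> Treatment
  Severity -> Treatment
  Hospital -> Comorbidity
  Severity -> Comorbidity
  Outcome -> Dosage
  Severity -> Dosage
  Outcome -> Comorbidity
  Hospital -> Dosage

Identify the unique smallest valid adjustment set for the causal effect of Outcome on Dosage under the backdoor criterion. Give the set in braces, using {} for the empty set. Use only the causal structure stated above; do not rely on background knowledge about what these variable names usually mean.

Variables eligible for adjustment (non-descendants of Outcome, excluding Outcome and Dosage): {Hospital, Severity}.
Backdoor paths from Outcome to Dosage:
  P1: Outcome <- Hospital -> Dosage
  P2: Outcome <- Hospital -> Comorbidity <- Severity -> Dosage
  P3: Outcome <- Hospital -> Treatment <- Severity -> Dosage
The empty set is not sufficient: P1 (Outcome <- Hospital -> Dosage) has no collider blocking it and no conditioned non-collider, so it is open.
Try {Hospital}:
  P1: blocked at fork node Hospital ∈ conditioning set.
  P2: blocked at fork node Hospital ∈ conditioning set.
  P3: blocked at fork node Hospital ∈ conditioning set.
{Hospital} contains no descendant of Outcome and blocks every backdoor path.
No other singleton works — e.g. {Severity} leaves P1 open — so {Hospital} is the unique smallest valid adjustment set.

{Hospital}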